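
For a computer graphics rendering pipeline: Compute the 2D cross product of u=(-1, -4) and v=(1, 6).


u x v = u_x*v_y - u_y*v_x = (-1)*6 - (-4)*1
= (-6) - (-4) = -2

-2


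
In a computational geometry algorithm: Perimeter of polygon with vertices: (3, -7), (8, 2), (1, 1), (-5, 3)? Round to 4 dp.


Sides: (3, -7)->(8, 2): sqrt(106) = 10.29563, (8, 2)->(1, 1): sqrt(50) = 7.071068, (1, 1)->(-5, 3): sqrt(40) = 6.324555, (-5, 3)->(3, -7): sqrt(164) = 12.806248
Sum = 36.497501
Perimeter = 36.4975

36.4975


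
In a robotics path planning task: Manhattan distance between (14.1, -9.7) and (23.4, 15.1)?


|14.1-23.4| + |(-9.7)-15.1| = 9.3 + 24.8 = 34.1

34.1


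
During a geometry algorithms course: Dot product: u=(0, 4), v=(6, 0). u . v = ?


u . v = u_x*v_x + u_y*v_y = 0*6 + 4*0
= 0 + 0 = 0

0


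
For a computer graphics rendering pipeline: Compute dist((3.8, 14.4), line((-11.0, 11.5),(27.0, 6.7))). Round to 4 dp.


|cross product| = 181.24
|line direction| = sqrt(1467.04) = 38.302
Distance = 181.24/sqrt(1467.04) = 4.7319

4.7319


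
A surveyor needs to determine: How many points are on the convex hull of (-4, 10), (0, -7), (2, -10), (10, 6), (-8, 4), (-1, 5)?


Convex hull vertices (CCW): (-8, 4), (2, -10), (10, 6), (-4, 10)
Count = 4

4


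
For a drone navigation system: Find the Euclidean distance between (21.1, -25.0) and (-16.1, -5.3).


dx=-37.2, dy=19.7
d^2 = (-37.2)^2 + 19.7^2 = 1771.93
d = sqrt(1771.93) = 42.0943

42.0943


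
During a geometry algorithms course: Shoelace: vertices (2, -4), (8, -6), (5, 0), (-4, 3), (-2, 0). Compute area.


Shoelace sum: (2*(-6) - 8*(-4)) + (8*0 - 5*(-6)) + (5*3 - (-4)*0) + ((-4)*0 - (-2)*3) + ((-2)*(-4) - 2*0)
= 79
Area = |79|/2 = 39.5

39.5


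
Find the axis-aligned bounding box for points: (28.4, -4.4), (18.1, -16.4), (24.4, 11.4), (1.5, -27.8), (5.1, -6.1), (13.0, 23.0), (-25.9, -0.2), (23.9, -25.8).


x range: [-25.9, 28.4]
y range: [-27.8, 23]
Bounding box: (-25.9,-27.8) to (28.4,23)

(-25.9,-27.8) to (28.4,23)


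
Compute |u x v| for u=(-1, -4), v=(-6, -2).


|u x v| = |(-1)*(-2) - (-4)*(-6)|
= |2 - 24| = 22

22


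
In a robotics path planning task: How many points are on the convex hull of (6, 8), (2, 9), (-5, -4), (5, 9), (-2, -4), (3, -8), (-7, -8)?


Convex hull vertices (CCW): (-7, -8), (3, -8), (6, 8), (5, 9), (2, 9), (-5, -4)
Count = 6

6


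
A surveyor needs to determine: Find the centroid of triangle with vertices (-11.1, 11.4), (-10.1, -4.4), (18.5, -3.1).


Centroid = ((x_A+x_B+x_C)/3, (y_A+y_B+y_C)/3)
= (((-11.1)+(-10.1)+18.5)/3, (11.4+(-4.4)+(-3.1))/3)
= (-0.9, 1.3)

(-0.9, 1.3)


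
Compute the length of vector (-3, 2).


|u| = sqrt((-3)^2 + 2^2) = sqrt(13) = 3.6056

3.6056


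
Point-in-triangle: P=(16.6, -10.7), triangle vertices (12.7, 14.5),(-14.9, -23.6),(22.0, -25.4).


Cross products: AB x AP = 844.11, BC x BP = 532.71, CA x CP = 78.75
All same sign? yes

Yes, inside


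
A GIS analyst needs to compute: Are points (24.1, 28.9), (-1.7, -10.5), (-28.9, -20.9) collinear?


Cross product: ((-1.7)-24.1)*((-20.9)-28.9) - ((-10.5)-28.9)*((-28.9)-24.1)
= -803.36

No, not collinear


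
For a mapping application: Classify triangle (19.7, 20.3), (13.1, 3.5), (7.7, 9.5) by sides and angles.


Side lengths squared: AB^2=325.8, BC^2=65.16, CA^2=260.64
Sorted: [65.16, 260.64, 325.8]
By sides: Scalene, By angles: Right

Scalene, Right


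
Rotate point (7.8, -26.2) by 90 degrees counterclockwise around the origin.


90° CCW: (x,y) -> (-y, x)
(7.8,-26.2) -> (26.2, 7.8)

(26.2, 7.8)


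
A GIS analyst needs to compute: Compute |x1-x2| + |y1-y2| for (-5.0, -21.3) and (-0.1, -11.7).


|(-5)-(-0.1)| + |(-21.3)-(-11.7)| = 4.9 + 9.6 = 14.5

14.5


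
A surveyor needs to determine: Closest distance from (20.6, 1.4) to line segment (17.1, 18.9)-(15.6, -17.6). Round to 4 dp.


Project P onto AB: t = 0.4747 (clamped to [0,1])
Closest point on segment: (16.3879, 1.5731)
Distance: 4.2156

4.2156


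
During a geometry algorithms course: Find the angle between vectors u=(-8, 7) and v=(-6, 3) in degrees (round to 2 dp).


u.v = 69, |u| = sqrt(113) = 10.6301, |v| = sqrt(45) = 6.7082
cos(theta) = u.v/(|u||v|) = 69/sqrt(5085) = 0.967617
theta = acos(0.967617) = 14.62 degrees

14.62 degrees


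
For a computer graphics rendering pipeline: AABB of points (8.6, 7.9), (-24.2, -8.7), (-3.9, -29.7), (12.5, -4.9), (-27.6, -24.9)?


x range: [-27.6, 12.5]
y range: [-29.7, 7.9]
Bounding box: (-27.6,-29.7) to (12.5,7.9)

(-27.6,-29.7) to (12.5,7.9)


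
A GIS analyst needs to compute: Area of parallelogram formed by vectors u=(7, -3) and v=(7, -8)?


|u x v| = |7*(-8) - (-3)*7|
= |(-56) - (-21)| = 35

35


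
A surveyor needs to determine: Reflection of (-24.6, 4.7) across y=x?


Reflection over y=x: (x,y) -> (y,x)
(-24.6, 4.7) -> (4.7, -24.6)

(4.7, -24.6)


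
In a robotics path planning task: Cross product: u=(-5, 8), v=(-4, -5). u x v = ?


u x v = u_x*v_y - u_y*v_x = (-5)*(-5) - 8*(-4)
= 25 - (-32) = 57

57


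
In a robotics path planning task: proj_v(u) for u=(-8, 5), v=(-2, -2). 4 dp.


u.v = 6, |v| = sqrt(8) = 2.8284
Scalar projection = u.v / |v| = 6 / sqrt(8) = 2.1213

2.1213


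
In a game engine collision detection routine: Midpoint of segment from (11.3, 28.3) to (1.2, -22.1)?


M = ((11.3+1.2)/2, (28.3+(-22.1))/2)
= (6.25, 3.1)

(6.25, 3.1)


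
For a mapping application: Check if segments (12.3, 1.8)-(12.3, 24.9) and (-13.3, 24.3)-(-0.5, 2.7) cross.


Cross products: d1=264.96, d2=560.64, d3=591.36, d4=295.68
d1*d2 < 0 and d3*d4 < 0? no

No, they don't intersect


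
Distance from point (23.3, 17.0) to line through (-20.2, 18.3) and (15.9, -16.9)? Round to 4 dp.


|cross product| = 1484.27
|line direction| = sqrt(2542.25) = 50.4207
Distance = 1484.27/sqrt(2542.25) = 29.4377

29.4377


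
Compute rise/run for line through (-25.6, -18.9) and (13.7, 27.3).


slope = (y2-y1)/(x2-x1) = (27.3-(-18.9))/(13.7-(-25.6)) = 46.2/39.3 = 1.1756

1.1756


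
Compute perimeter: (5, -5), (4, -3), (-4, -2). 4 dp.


Sides: (5, -5)->(4, -3): sqrt(5) = 2.236068, (4, -3)->(-4, -2): sqrt(65) = 8.062258, (-4, -2)->(5, -5): sqrt(90) = 9.486833
Sum = 19.785159
Perimeter = 19.7852

19.7852


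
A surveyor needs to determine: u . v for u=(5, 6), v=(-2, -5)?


u . v = u_x*v_x + u_y*v_y = 5*(-2) + 6*(-5)
= (-10) + (-30) = -40

-40


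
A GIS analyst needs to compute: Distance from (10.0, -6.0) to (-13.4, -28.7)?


dx=-23.4, dy=-22.7
d^2 = (-23.4)^2 + (-22.7)^2 = 1062.85
d = sqrt(1062.85) = 32.6014

32.6014


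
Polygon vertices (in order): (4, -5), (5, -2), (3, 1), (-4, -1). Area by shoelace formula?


Shoelace sum: (4*(-2) - 5*(-5)) + (5*1 - 3*(-2)) + (3*(-1) - (-4)*1) + ((-4)*(-5) - 4*(-1))
= 53
Area = |53|/2 = 26.5

26.5


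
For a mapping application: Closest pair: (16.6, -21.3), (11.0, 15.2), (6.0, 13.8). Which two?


d(P0,P1) = 36.9271, d(P0,P2) = 36.6657, d(P1,P2) = 5.1923
Closest: P1 and P2

Closest pair: (11.0, 15.2) and (6.0, 13.8), distance = 5.1923


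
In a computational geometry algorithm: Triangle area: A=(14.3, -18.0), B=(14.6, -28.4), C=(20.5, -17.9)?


Area = |x_A(y_B-y_C) + x_B(y_C-y_A) + x_C(y_A-y_B)|/2
= |(-150.15) + 1.46 + 213.2|/2
= 64.51/2 = 32.255

32.255


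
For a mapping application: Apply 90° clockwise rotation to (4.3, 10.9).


90° CW: (x,y) -> (y, -x)
(4.3,10.9) -> (10.9, -4.3)

(10.9, -4.3)


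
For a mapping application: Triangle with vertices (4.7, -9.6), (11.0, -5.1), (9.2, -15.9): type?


Side lengths squared: AB^2=59.94, BC^2=119.88, CA^2=59.94
Sorted: [59.94, 59.94, 119.88]
By sides: Isosceles, By angles: Right

Isosceles, Right


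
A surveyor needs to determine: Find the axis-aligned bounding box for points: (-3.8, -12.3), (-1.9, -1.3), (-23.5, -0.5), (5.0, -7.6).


x range: [-23.5, 5]
y range: [-12.3, -0.5]
Bounding box: (-23.5,-12.3) to (5,-0.5)

(-23.5,-12.3) to (5,-0.5)


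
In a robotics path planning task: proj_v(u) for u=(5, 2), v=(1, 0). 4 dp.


u.v = 5, |v| = sqrt(1) = 1
Scalar projection = u.v / |v| = 5 / sqrt(1) = 5

5


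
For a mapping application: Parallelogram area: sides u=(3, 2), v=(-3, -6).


|u x v| = |3*(-6) - 2*(-3)|
= |(-18) - (-6)| = 12

12


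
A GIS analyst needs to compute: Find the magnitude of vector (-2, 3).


|u| = sqrt((-2)^2 + 3^2) = sqrt(13) = 3.6056

3.6056


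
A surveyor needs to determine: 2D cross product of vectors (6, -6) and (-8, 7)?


u x v = u_x*v_y - u_y*v_x = 6*7 - (-6)*(-8)
= 42 - 48 = -6

-6


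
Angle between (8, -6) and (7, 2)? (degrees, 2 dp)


u.v = 44, |u| = sqrt(100) = 10, |v| = sqrt(53) = 7.2801
cos(theta) = u.v/(|u||v|) = 44/sqrt(5300) = 0.604386
theta = acos(0.604386) = 52.82 degrees

52.82 degrees


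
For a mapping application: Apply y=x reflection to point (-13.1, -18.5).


Reflection over y=x: (x,y) -> (y,x)
(-13.1, -18.5) -> (-18.5, -13.1)

(-18.5, -13.1)


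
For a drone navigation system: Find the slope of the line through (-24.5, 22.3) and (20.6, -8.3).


slope = (y2-y1)/(x2-x1) = ((-8.3)-22.3)/(20.6-(-24.5)) = (-30.6)/45.1 = -0.6785

-0.6785


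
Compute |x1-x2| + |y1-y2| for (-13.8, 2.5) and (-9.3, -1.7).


|(-13.8)-(-9.3)| + |2.5-(-1.7)| = 4.5 + 4.2 = 8.7

8.7


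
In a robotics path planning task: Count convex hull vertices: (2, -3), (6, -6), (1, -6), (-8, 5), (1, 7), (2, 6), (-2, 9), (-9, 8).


Convex hull vertices (CCW): (-9, 8), (-8, 5), (1, -6), (6, -6), (2, 6), (1, 7), (-2, 9)
Count = 7

7


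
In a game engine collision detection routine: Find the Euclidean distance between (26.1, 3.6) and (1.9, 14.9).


dx=-24.2, dy=11.3
d^2 = (-24.2)^2 + 11.3^2 = 713.33
d = sqrt(713.33) = 26.7082

26.7082


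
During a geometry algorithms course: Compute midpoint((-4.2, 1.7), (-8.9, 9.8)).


M = (((-4.2)+(-8.9))/2, (1.7+9.8)/2)
= (-6.55, 5.75)

(-6.55, 5.75)


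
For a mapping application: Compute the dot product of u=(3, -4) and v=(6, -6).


u . v = u_x*v_x + u_y*v_y = 3*6 + (-4)*(-6)
= 18 + 24 = 42

42


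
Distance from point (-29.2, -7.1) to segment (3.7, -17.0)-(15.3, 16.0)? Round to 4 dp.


Project P onto AB: t = 0 (clamped to [0,1])
Closest point on segment: (3.7, -17)
Distance: 34.3572

34.3572


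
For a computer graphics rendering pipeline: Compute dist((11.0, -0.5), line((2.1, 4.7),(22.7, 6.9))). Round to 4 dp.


|cross product| = 126.7
|line direction| = sqrt(429.2) = 20.7171
Distance = 126.7/sqrt(429.2) = 6.1157

6.1157


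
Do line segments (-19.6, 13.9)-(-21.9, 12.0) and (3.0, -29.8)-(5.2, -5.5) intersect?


Cross products: d1=645.32, d2=697.03, d3=143.45, d4=91.74
d1*d2 < 0 and d3*d4 < 0? no

No, they don't intersect


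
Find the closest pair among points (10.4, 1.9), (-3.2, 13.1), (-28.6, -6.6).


d(P0,P1) = 17.6182, d(P0,P2) = 39.9155, d(P1,P2) = 32.1442
Closest: P0 and P1

Closest pair: (10.4, 1.9) and (-3.2, 13.1), distance = 17.6182


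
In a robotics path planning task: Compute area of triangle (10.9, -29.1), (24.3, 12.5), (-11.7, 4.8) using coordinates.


Area = |x_A(y_B-y_C) + x_B(y_C-y_A) + x_C(y_A-y_B)|/2
= |83.93 + 823.77 + 486.72|/2
= 1394.42/2 = 697.21

697.21


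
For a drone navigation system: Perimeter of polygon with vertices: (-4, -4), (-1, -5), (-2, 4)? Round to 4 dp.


Sides: (-4, -4)->(-1, -5): sqrt(10) = 3.162278, (-1, -5)->(-2, 4): sqrt(82) = 9.055385, (-2, 4)->(-4, -4): sqrt(68) = 8.246211
Sum = 20.463874
Perimeter = 20.4639

20.4639


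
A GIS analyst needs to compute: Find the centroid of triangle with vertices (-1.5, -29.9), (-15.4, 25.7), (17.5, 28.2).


Centroid = ((x_A+x_B+x_C)/3, (y_A+y_B+y_C)/3)
= (((-1.5)+(-15.4)+17.5)/3, ((-29.9)+25.7+28.2)/3)
= (0.2, 8)

(0.2, 8)


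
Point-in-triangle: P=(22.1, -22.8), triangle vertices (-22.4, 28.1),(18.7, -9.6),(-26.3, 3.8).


Cross products: AB x AP = -414.34, BC x BP = 548.44, CA x CP = -1279.86
All same sign? no

No, outside


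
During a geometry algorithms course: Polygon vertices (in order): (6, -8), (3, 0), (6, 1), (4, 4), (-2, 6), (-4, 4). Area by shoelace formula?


Shoelace sum: (6*0 - 3*(-8)) + (3*1 - 6*0) + (6*4 - 4*1) + (4*6 - (-2)*4) + ((-2)*4 - (-4)*6) + ((-4)*(-8) - 6*4)
= 103
Area = |103|/2 = 51.5

51.5


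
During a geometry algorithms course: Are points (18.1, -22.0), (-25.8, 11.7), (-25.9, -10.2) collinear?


Cross product: ((-25.8)-18.1)*((-10.2)-(-22)) - (11.7-(-22))*((-25.9)-18.1)
= 964.78

No, not collinear


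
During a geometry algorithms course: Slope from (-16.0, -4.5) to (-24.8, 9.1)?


slope = (y2-y1)/(x2-x1) = (9.1-(-4.5))/((-24.8)-(-16)) = 13.6/(-8.8) = -1.5455

-1.5455


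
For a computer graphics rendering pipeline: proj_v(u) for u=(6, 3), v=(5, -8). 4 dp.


u.v = 6, |v| = sqrt(89) = 9.434
Scalar projection = u.v / |v| = 6 / sqrt(89) = 0.636

0.636


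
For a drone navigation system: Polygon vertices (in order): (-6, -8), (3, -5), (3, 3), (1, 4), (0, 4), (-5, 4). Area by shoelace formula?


Shoelace sum: ((-6)*(-5) - 3*(-8)) + (3*3 - 3*(-5)) + (3*4 - 1*3) + (1*4 - 0*4) + (0*4 - (-5)*4) + ((-5)*(-8) - (-6)*4)
= 175
Area = |175|/2 = 87.5

87.5


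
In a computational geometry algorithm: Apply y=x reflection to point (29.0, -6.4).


Reflection over y=x: (x,y) -> (y,x)
(29, -6.4) -> (-6.4, 29)

(-6.4, 29)


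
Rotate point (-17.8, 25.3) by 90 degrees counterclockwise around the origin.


90° CCW: (x,y) -> (-y, x)
(-17.8,25.3) -> (-25.3, -17.8)

(-25.3, -17.8)


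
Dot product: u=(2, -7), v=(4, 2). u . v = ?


u . v = u_x*v_x + u_y*v_y = 2*4 + (-7)*2
= 8 + (-14) = -6

-6


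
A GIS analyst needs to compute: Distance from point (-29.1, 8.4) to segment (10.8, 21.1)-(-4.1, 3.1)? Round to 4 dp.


Project P onto AB: t = 1 (clamped to [0,1])
Closest point on segment: (-4.1, 3.1)
Distance: 25.5556

25.5556


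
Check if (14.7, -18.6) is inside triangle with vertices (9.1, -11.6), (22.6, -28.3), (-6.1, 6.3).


Cross products: AB x AP = -0.98, BC x BP = -5.05, CA x CP = -6.16
All same sign? yes

Yes, inside


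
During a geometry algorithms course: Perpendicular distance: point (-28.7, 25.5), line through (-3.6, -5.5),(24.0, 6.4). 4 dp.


|cross product| = 1154.29
|line direction| = sqrt(903.37) = 30.0561
Distance = 1154.29/sqrt(903.37) = 38.4045

38.4045


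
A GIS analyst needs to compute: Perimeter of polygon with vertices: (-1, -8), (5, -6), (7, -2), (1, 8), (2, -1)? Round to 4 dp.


Sides: (-1, -8)->(5, -6): sqrt(40) = 6.324555, (5, -6)->(7, -2): sqrt(20) = 4.472136, (7, -2)->(1, 8): sqrt(136) = 11.661904, (1, 8)->(2, -1): sqrt(82) = 9.055385, (2, -1)->(-1, -8): sqrt(58) = 7.615773
Sum = 39.129753
Perimeter = 39.1298

39.1298


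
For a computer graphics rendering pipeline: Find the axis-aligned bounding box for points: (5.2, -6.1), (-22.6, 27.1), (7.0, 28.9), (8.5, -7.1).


x range: [-22.6, 8.5]
y range: [-7.1, 28.9]
Bounding box: (-22.6,-7.1) to (8.5,28.9)

(-22.6,-7.1) to (8.5,28.9)


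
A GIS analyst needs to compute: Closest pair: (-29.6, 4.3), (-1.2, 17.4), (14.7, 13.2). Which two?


d(P0,P1) = 31.2757, d(P0,P2) = 45.1852, d(P1,P2) = 16.4454
Closest: P1 and P2

Closest pair: (-1.2, 17.4) and (14.7, 13.2), distance = 16.4454


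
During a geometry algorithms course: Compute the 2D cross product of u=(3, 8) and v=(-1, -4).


u x v = u_x*v_y - u_y*v_x = 3*(-4) - 8*(-1)
= (-12) - (-8) = -4

-4


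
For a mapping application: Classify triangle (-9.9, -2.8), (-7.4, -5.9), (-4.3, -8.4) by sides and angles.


Side lengths squared: AB^2=15.86, BC^2=15.86, CA^2=62.72
Sorted: [15.86, 15.86, 62.72]
By sides: Isosceles, By angles: Obtuse

Isosceles, Obtuse


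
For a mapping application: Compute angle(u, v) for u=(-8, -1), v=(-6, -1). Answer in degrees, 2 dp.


u.v = 49, |u| = sqrt(65) = 8.0623, |v| = sqrt(37) = 6.0828
cos(theta) = u.v/(|u||v|) = 49/sqrt(2405) = 0.999168
theta = acos(0.999168) = 2.34 degrees

2.34 degrees


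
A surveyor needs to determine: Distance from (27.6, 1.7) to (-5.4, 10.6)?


dx=-33, dy=8.9
d^2 = (-33)^2 + 8.9^2 = 1168.21
d = sqrt(1168.21) = 34.1791

34.1791


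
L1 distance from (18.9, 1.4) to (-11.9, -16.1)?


|18.9-(-11.9)| + |1.4-(-16.1)| = 30.8 + 17.5 = 48.3

48.3


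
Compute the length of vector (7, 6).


|u| = sqrt(7^2 + 6^2) = sqrt(85) = 9.2195

9.2195


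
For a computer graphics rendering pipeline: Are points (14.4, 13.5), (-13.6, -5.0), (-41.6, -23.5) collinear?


Cross product: ((-13.6)-14.4)*((-23.5)-13.5) - ((-5)-13.5)*((-41.6)-14.4)
= 0

Yes, collinear


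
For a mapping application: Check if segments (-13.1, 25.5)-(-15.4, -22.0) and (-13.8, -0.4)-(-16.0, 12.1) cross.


Cross products: d1=-65.73, d2=67.52, d3=26.32, d4=-106.93
d1*d2 < 0 and d3*d4 < 0? yes

Yes, they intersect


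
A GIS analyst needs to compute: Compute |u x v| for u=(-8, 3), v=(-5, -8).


|u x v| = |(-8)*(-8) - 3*(-5)|
= |64 - (-15)| = 79

79


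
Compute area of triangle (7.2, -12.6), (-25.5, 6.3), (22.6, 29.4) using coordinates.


Area = |x_A(y_B-y_C) + x_B(y_C-y_A) + x_C(y_A-y_B)|/2
= |(-166.32) + (-1071) + (-427.14)|/2
= 1664.46/2 = 832.23

832.23


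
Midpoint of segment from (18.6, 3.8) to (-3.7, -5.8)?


M = ((18.6+(-3.7))/2, (3.8+(-5.8))/2)
= (7.45, -1)

(7.45, -1)


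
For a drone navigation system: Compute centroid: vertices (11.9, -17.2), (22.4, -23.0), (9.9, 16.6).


Centroid = ((x_A+x_B+x_C)/3, (y_A+y_B+y_C)/3)
= ((11.9+22.4+9.9)/3, ((-17.2)+(-23)+16.6)/3)
= (14.7333, -7.8667)

(14.7333, -7.8667)


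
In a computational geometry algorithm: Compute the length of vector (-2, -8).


|u| = sqrt((-2)^2 + (-8)^2) = sqrt(68) = 8.2462

8.2462


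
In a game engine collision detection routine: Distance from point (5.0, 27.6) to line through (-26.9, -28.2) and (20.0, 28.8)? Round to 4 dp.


|cross product| = 798.72
|line direction| = sqrt(5448.61) = 73.8147
Distance = 798.72/sqrt(5448.61) = 10.8206

10.8206


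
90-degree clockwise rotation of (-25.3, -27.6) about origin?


90° CW: (x,y) -> (y, -x)
(-25.3,-27.6) -> (-27.6, 25.3)

(-27.6, 25.3)


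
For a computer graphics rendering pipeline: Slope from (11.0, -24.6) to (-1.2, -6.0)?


slope = (y2-y1)/(x2-x1) = ((-6)-(-24.6))/((-1.2)-11) = 18.6/(-12.2) = -1.5246

-1.5246


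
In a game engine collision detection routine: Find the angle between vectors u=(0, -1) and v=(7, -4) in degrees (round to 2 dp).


u.v = 4, |u| = sqrt(1) = 1, |v| = sqrt(65) = 8.0623
cos(theta) = u.v/(|u||v|) = 4/sqrt(65) = 0.496139
theta = acos(0.496139) = 60.26 degrees

60.26 degrees


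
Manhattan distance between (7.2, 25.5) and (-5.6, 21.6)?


|7.2-(-5.6)| + |25.5-21.6| = 12.8 + 3.9 = 16.7

16.7


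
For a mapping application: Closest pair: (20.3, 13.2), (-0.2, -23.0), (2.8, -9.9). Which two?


d(P0,P1) = 41.6016, d(P0,P2) = 28.9803, d(P1,P2) = 13.4391
Closest: P1 and P2

Closest pair: (-0.2, -23.0) and (2.8, -9.9), distance = 13.4391


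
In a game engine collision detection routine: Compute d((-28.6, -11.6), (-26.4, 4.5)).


dx=2.2, dy=16.1
d^2 = 2.2^2 + 16.1^2 = 264.05
d = sqrt(264.05) = 16.2496

16.2496


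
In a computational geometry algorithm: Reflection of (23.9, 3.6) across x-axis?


Reflection over x-axis: (x,y) -> (x,-y)
(23.9, 3.6) -> (23.9, -3.6)

(23.9, -3.6)


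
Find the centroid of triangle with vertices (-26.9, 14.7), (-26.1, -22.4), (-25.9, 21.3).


Centroid = ((x_A+x_B+x_C)/3, (y_A+y_B+y_C)/3)
= (((-26.9)+(-26.1)+(-25.9))/3, (14.7+(-22.4)+21.3)/3)
= (-26.3, 4.5333)

(-26.3, 4.5333)


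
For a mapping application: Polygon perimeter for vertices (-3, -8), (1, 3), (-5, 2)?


Sides: (-3, -8)->(1, 3): sqrt(137) = 11.7047, (1, 3)->(-5, 2): sqrt(37) = 6.082763, (-5, 2)->(-3, -8): sqrt(104) = 10.198039
Sum = 27.985502
Perimeter = 27.9855

27.9855


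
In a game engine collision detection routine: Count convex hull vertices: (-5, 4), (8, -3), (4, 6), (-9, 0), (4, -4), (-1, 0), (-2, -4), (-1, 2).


Convex hull vertices (CCW): (-9, 0), (-2, -4), (4, -4), (8, -3), (4, 6), (-5, 4)
Count = 6

6


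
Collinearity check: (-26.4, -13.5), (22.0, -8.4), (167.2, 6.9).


Cross product: (22-(-26.4))*(6.9-(-13.5)) - ((-8.4)-(-13.5))*(167.2-(-26.4))
= 0

Yes, collinear


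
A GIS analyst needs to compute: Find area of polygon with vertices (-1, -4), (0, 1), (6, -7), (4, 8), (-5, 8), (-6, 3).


Shoelace sum: ((-1)*1 - 0*(-4)) + (0*(-7) - 6*1) + (6*8 - 4*(-7)) + (4*8 - (-5)*8) + ((-5)*3 - (-6)*8) + ((-6)*(-4) - (-1)*3)
= 201
Area = |201|/2 = 100.5

100.5


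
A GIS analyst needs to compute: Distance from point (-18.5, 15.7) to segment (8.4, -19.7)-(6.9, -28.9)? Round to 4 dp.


Project P onto AB: t = 0 (clamped to [0,1])
Closest point on segment: (8.4, -19.7)
Distance: 44.4609

44.4609


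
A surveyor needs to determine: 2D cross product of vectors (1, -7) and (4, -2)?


u x v = u_x*v_y - u_y*v_x = 1*(-2) - (-7)*4
= (-2) - (-28) = 26

26


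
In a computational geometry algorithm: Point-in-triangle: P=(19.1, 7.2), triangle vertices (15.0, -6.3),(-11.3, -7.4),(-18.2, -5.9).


Cross products: AB x AP = -350.54, BC x BP = -146.34, CA x CP = 449.84
All same sign? no

No, outside


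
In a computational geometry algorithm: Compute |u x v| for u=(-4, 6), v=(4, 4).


|u x v| = |(-4)*4 - 6*4|
= |(-16) - 24| = 40

40


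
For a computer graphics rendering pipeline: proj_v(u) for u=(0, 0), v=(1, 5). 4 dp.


u.v = 0, |v| = sqrt(26) = 5.099
Scalar projection = u.v / |v| = 0 / sqrt(26) = 0

0


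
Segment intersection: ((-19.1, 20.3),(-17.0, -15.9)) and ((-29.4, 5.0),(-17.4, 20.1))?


Cross products: d1=28.07, d2=-438.04, d3=-404.99, d4=61.12
d1*d2 < 0 and d3*d4 < 0? yes

Yes, they intersect


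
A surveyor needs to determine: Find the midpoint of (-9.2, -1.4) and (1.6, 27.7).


M = (((-9.2)+1.6)/2, ((-1.4)+27.7)/2)
= (-3.8, 13.15)

(-3.8, 13.15)


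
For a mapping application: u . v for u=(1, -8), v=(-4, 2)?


u . v = u_x*v_x + u_y*v_y = 1*(-4) + (-8)*2
= (-4) + (-16) = -20

-20


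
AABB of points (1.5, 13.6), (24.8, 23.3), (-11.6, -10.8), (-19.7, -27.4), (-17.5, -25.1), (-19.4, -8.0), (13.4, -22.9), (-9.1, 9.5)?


x range: [-19.7, 24.8]
y range: [-27.4, 23.3]
Bounding box: (-19.7,-27.4) to (24.8,23.3)

(-19.7,-27.4) to (24.8,23.3)


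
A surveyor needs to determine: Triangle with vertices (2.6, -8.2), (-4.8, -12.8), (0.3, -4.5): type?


Side lengths squared: AB^2=75.92, BC^2=94.9, CA^2=18.98
Sorted: [18.98, 75.92, 94.9]
By sides: Scalene, By angles: Right

Scalene, Right


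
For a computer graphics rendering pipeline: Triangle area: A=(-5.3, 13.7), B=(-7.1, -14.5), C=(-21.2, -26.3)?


Area = |x_A(y_B-y_C) + x_B(y_C-y_A) + x_C(y_A-y_B)|/2
= |(-62.54) + 284 + (-597.84)|/2
= 376.38/2 = 188.19

188.19


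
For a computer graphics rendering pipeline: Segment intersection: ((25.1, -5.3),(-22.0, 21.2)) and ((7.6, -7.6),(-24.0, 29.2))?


Cross products: d1=-716.68, d2=179.2, d3=572.08, d4=-323.8
d1*d2 < 0 and d3*d4 < 0? yes

Yes, they intersect


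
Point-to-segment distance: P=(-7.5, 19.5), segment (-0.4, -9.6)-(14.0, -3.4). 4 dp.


Project P onto AB: t = 0.3181 (clamped to [0,1])
Closest point on segment: (4.1801, -7.628)
Distance: 29.5356

29.5356


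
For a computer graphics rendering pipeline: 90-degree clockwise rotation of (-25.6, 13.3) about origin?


90° CW: (x,y) -> (y, -x)
(-25.6,13.3) -> (13.3, 25.6)

(13.3, 25.6)


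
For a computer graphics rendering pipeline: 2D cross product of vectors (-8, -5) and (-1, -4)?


u x v = u_x*v_y - u_y*v_x = (-8)*(-4) - (-5)*(-1)
= 32 - 5 = 27

27


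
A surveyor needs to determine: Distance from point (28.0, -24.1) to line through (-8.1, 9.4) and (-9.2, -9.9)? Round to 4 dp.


|cross product| = 733.58
|line direction| = sqrt(373.7) = 19.3313
Distance = 733.58/sqrt(373.7) = 37.9477

37.9477


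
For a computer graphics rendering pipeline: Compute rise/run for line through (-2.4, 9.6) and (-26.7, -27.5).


slope = (y2-y1)/(x2-x1) = ((-27.5)-9.6)/((-26.7)-(-2.4)) = (-37.1)/(-24.3) = 1.5267

1.5267


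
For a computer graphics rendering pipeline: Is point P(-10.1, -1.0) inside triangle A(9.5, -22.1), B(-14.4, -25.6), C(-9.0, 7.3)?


Cross products: AB x AP = -572.89, BC x BP = -8.63, CA x CP = -185.89
All same sign? yes

Yes, inside


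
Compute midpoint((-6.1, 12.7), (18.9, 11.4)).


M = (((-6.1)+18.9)/2, (12.7+11.4)/2)
= (6.4, 12.05)

(6.4, 12.05)


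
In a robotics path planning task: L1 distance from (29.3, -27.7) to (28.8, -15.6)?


|29.3-28.8| + |(-27.7)-(-15.6)| = 0.5 + 12.1 = 12.6

12.6


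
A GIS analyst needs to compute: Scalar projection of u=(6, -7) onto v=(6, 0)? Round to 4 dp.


u.v = 36, |v| = sqrt(36) = 6
Scalar projection = u.v / |v| = 36 / sqrt(36) = 6

6


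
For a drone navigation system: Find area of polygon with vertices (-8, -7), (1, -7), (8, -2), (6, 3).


Shoelace sum: ((-8)*(-7) - 1*(-7)) + (1*(-2) - 8*(-7)) + (8*3 - 6*(-2)) + (6*(-7) - (-8)*3)
= 135
Area = |135|/2 = 67.5

67.5


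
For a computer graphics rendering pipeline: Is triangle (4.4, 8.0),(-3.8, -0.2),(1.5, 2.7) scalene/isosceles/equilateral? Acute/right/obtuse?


Side lengths squared: AB^2=134.48, BC^2=36.5, CA^2=36.5
Sorted: [36.5, 36.5, 134.48]
By sides: Isosceles, By angles: Obtuse

Isosceles, Obtuse


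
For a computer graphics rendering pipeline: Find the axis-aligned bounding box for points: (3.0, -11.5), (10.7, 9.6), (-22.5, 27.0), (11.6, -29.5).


x range: [-22.5, 11.6]
y range: [-29.5, 27]
Bounding box: (-22.5,-29.5) to (11.6,27)

(-22.5,-29.5) to (11.6,27)


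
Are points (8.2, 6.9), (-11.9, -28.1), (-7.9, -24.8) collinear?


Cross product: ((-11.9)-8.2)*((-24.8)-6.9) - ((-28.1)-6.9)*((-7.9)-8.2)
= 73.67

No, not collinear


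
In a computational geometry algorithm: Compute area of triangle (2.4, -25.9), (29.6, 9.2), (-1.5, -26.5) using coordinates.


Area = |x_A(y_B-y_C) + x_B(y_C-y_A) + x_C(y_A-y_B)|/2
= |85.68 + (-17.76) + 52.65|/2
= 120.57/2 = 60.285

60.285


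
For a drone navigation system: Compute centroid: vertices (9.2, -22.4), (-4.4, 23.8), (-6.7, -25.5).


Centroid = ((x_A+x_B+x_C)/3, (y_A+y_B+y_C)/3)
= ((9.2+(-4.4)+(-6.7))/3, ((-22.4)+23.8+(-25.5))/3)
= (-0.6333, -8.0333)

(-0.6333, -8.0333)


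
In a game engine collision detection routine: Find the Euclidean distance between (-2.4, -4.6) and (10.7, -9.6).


dx=13.1, dy=-5
d^2 = 13.1^2 + (-5)^2 = 196.61
d = sqrt(196.61) = 14.0218

14.0218


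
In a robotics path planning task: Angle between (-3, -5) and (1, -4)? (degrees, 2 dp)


u.v = 17, |u| = sqrt(34) = 5.831, |v| = sqrt(17) = 4.1231
cos(theta) = u.v/(|u||v|) = 17/sqrt(578) = 0.707107
theta = acos(0.707107) = 45 degrees

45 degrees


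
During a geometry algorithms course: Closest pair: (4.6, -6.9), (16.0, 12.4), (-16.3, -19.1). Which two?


d(P0,P1) = 22.4154, d(P0,P2) = 24.2002, d(P1,P2) = 45.117
Closest: P0 and P1

Closest pair: (4.6, -6.9) and (16.0, 12.4), distance = 22.4154


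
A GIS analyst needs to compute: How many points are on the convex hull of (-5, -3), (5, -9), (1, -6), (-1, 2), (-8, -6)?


Convex hull vertices (CCW): (-8, -6), (5, -9), (-1, 2)
Count = 3

3


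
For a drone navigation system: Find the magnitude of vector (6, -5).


|u| = sqrt(6^2 + (-5)^2) = sqrt(61) = 7.8102

7.8102


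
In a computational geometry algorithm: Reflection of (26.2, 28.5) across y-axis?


Reflection over y-axis: (x,y) -> (-x,y)
(26.2, 28.5) -> (-26.2, 28.5)

(-26.2, 28.5)


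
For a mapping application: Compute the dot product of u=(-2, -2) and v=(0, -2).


u . v = u_x*v_x + u_y*v_y = (-2)*0 + (-2)*(-2)
= 0 + 4 = 4

4


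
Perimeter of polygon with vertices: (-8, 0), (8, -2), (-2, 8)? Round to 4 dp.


Sides: (-8, 0)->(8, -2): sqrt(260) = 16.124515, (8, -2)->(-2, 8): sqrt(200) = 14.142136, (-2, 8)->(-8, 0): sqrt(100) = 10
Sum = 40.266651
Perimeter = 40.2667

40.2667


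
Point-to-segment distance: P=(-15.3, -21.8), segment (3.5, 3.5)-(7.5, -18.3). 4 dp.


Project P onto AB: t = 0.9697 (clamped to [0,1])
Closest point on segment: (7.3787, -17.6388)
Distance: 23.0573

23.0573


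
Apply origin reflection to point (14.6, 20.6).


Reflection over origin: (x,y) -> (-x,-y)
(14.6, 20.6) -> (-14.6, -20.6)

(-14.6, -20.6)


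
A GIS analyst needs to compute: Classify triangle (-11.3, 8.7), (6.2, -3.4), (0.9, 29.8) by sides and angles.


Side lengths squared: AB^2=452.66, BC^2=1130.33, CA^2=594.05
Sorted: [452.66, 594.05, 1130.33]
By sides: Scalene, By angles: Obtuse

Scalene, Obtuse


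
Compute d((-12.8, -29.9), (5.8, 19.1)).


dx=18.6, dy=49
d^2 = 18.6^2 + 49^2 = 2746.96
d = sqrt(2746.96) = 52.4114

52.4114


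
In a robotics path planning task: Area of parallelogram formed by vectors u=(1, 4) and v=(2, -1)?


|u x v| = |1*(-1) - 4*2|
= |(-1) - 8| = 9

9


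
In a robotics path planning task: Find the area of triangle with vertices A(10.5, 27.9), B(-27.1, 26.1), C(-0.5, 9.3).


Area = |x_A(y_B-y_C) + x_B(y_C-y_A) + x_C(y_A-y_B)|/2
= |176.4 + 504.06 + (-0.9)|/2
= 679.56/2 = 339.78

339.78


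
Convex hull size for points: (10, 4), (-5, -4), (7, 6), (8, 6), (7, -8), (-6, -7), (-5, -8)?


Convex hull vertices (CCW): (-6, -7), (-5, -8), (7, -8), (10, 4), (8, 6), (7, 6), (-5, -4)
Count = 7

7


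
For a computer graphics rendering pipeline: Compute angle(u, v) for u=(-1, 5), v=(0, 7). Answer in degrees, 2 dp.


u.v = 35, |u| = sqrt(26) = 5.099, |v| = sqrt(49) = 7
cos(theta) = u.v/(|u||v|) = 35/sqrt(1274) = 0.980581
theta = acos(0.980581) = 11.31 degrees

11.31 degrees


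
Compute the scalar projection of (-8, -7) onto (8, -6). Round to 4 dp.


u.v = -22, |v| = sqrt(100) = 10
Scalar projection = u.v / |v| = -22 / sqrt(100) = -2.2

-2.2


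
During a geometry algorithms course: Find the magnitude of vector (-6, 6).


|u| = sqrt((-6)^2 + 6^2) = sqrt(72) = 8.4853

8.4853


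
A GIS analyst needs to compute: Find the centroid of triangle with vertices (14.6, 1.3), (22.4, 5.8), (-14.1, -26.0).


Centroid = ((x_A+x_B+x_C)/3, (y_A+y_B+y_C)/3)
= ((14.6+22.4+(-14.1))/3, (1.3+5.8+(-26))/3)
= (7.6333, -6.3)

(7.6333, -6.3)


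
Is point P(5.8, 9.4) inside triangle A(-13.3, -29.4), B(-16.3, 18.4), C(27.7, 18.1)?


Cross products: AB x AP = -1029.38, BC x BP = -389.37, CA x CP = -683.55
All same sign? yes

Yes, inside


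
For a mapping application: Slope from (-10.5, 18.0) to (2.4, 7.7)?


slope = (y2-y1)/(x2-x1) = (7.7-18)/(2.4-(-10.5)) = (-10.3)/12.9 = -0.7984

-0.7984


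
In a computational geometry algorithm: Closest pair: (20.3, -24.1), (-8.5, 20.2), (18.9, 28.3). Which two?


d(P0,P1) = 52.8387, d(P0,P2) = 52.4187, d(P1,P2) = 28.5722
Closest: P1 and P2

Closest pair: (-8.5, 20.2) and (18.9, 28.3), distance = 28.5722


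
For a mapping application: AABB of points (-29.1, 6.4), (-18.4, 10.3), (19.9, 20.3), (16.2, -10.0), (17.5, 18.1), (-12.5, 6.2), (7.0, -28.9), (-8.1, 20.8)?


x range: [-29.1, 19.9]
y range: [-28.9, 20.8]
Bounding box: (-29.1,-28.9) to (19.9,20.8)

(-29.1,-28.9) to (19.9,20.8)


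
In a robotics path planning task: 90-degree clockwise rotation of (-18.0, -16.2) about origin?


90° CW: (x,y) -> (y, -x)
(-18,-16.2) -> (-16.2, 18)

(-16.2, 18)


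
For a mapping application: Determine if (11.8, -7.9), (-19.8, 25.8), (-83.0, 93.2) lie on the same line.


Cross product: ((-19.8)-11.8)*(93.2-(-7.9)) - (25.8-(-7.9))*((-83)-11.8)
= 0

Yes, collinear


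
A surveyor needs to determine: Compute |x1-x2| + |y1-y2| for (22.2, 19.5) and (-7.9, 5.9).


|22.2-(-7.9)| + |19.5-5.9| = 30.1 + 13.6 = 43.7

43.7


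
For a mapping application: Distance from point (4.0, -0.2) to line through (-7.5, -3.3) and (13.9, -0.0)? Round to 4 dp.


|cross product| = 28.39
|line direction| = sqrt(468.85) = 21.6529
Distance = 28.39/sqrt(468.85) = 1.3111

1.3111


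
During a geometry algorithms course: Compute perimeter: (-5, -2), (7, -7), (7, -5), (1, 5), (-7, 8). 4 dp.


Sides: (-5, -2)->(7, -7): sqrt(169) = 13, (7, -7)->(7, -5): sqrt(4) = 2, (7, -5)->(1, 5): sqrt(136) = 11.661904, (1, 5)->(-7, 8): sqrt(73) = 8.544004, (-7, 8)->(-5, -2): sqrt(104) = 10.198039
Sum = 45.403947
Perimeter = 45.4039

45.4039


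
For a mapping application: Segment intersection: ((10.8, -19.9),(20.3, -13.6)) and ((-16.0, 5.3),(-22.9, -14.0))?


Cross products: d1=691.12, d2=831, d3=408.24, d4=268.36
d1*d2 < 0 and d3*d4 < 0? no

No, they don't intersect


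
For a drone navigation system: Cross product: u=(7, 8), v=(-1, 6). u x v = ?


u x v = u_x*v_y - u_y*v_x = 7*6 - 8*(-1)
= 42 - (-8) = 50

50


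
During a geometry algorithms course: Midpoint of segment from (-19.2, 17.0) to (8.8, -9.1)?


M = (((-19.2)+8.8)/2, (17+(-9.1))/2)
= (-5.2, 3.95)

(-5.2, 3.95)


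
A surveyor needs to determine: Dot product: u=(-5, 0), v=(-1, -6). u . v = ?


u . v = u_x*v_x + u_y*v_y = (-5)*(-1) + 0*(-6)
= 5 + 0 = 5

5


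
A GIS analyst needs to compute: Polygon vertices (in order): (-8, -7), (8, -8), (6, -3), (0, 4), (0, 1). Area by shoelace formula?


Shoelace sum: ((-8)*(-8) - 8*(-7)) + (8*(-3) - 6*(-8)) + (6*4 - 0*(-3)) + (0*1 - 0*4) + (0*(-7) - (-8)*1)
= 176
Area = |176|/2 = 88

88


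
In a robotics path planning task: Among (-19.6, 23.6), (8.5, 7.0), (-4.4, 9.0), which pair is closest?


d(P0,P1) = 32.6369, d(P0,P2) = 21.0761, d(P1,P2) = 13.0541
Closest: P1 and P2

Closest pair: (8.5, 7.0) and (-4.4, 9.0), distance = 13.0541


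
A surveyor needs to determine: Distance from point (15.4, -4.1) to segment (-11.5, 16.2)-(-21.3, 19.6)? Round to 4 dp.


Project P onto AB: t = 0 (clamped to [0,1])
Closest point on segment: (-11.5, 16.2)
Distance: 33.7001

33.7001


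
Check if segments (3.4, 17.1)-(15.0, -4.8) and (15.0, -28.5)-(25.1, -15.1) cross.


Cross products: d1=616, d2=239.37, d3=-274.92, d4=101.71
d1*d2 < 0 and d3*d4 < 0? no

No, they don't intersect


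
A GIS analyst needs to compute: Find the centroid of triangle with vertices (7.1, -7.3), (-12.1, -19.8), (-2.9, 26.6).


Centroid = ((x_A+x_B+x_C)/3, (y_A+y_B+y_C)/3)
= ((7.1+(-12.1)+(-2.9))/3, ((-7.3)+(-19.8)+26.6)/3)
= (-2.6333, -0.1667)

(-2.6333, -0.1667)


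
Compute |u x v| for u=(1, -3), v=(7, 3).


|u x v| = |1*3 - (-3)*7|
= |3 - (-21)| = 24

24


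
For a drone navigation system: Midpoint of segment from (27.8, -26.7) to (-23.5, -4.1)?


M = ((27.8+(-23.5))/2, ((-26.7)+(-4.1))/2)
= (2.15, -15.4)

(2.15, -15.4)


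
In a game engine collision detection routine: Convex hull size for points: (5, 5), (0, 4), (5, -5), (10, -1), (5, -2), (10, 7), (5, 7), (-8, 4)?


Convex hull vertices (CCW): (-8, 4), (5, -5), (10, -1), (10, 7), (5, 7)
Count = 5

5


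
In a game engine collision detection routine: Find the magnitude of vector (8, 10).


|u| = sqrt(8^2 + 10^2) = sqrt(164) = 12.8062

12.8062


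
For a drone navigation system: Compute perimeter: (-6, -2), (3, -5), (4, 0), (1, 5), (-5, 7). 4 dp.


Sides: (-6, -2)->(3, -5): sqrt(90) = 9.486833, (3, -5)->(4, 0): sqrt(26) = 5.09902, (4, 0)->(1, 5): sqrt(34) = 5.830952, (1, 5)->(-5, 7): sqrt(40) = 6.324555, (-5, 7)->(-6, -2): sqrt(82) = 9.055385
Sum = 35.796745
Perimeter = 35.7967

35.7967


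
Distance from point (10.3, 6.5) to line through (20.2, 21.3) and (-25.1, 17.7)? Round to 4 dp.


|cross product| = 634.8
|line direction| = sqrt(2065.05) = 45.4428
Distance = 634.8/sqrt(2065.05) = 13.9692

13.9692


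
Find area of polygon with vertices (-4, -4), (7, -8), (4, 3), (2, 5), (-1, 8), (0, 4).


Shoelace sum: ((-4)*(-8) - 7*(-4)) + (7*3 - 4*(-8)) + (4*5 - 2*3) + (2*8 - (-1)*5) + ((-1)*4 - 0*8) + (0*(-4) - (-4)*4)
= 160
Area = |160|/2 = 80

80


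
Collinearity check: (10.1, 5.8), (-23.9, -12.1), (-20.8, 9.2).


Cross product: ((-23.9)-10.1)*(9.2-5.8) - ((-12.1)-5.8)*((-20.8)-10.1)
= -668.71

No, not collinear


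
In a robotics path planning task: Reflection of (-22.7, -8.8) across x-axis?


Reflection over x-axis: (x,y) -> (x,-y)
(-22.7, -8.8) -> (-22.7, 8.8)

(-22.7, 8.8)


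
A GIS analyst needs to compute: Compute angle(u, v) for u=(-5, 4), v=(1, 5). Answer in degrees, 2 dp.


u.v = 15, |u| = sqrt(41) = 6.4031, |v| = sqrt(26) = 5.099
cos(theta) = u.v/(|u||v|) = 15/sqrt(1066) = 0.459423
theta = acos(0.459423) = 62.65 degrees

62.65 degrees


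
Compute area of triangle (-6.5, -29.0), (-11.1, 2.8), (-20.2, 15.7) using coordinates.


Area = |x_A(y_B-y_C) + x_B(y_C-y_A) + x_C(y_A-y_B)|/2
= |83.85 + (-496.17) + 642.36|/2
= 230.04/2 = 115.02

115.02


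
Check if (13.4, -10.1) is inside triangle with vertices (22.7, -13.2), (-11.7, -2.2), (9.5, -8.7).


Cross products: AB x AP = -4.34, BC x BP = -4.33, CA x CP = -0.93
All same sign? yes

Yes, inside


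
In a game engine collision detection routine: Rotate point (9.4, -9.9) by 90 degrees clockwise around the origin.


90° CW: (x,y) -> (y, -x)
(9.4,-9.9) -> (-9.9, -9.4)

(-9.9, -9.4)


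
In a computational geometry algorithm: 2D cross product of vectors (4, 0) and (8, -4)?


u x v = u_x*v_y - u_y*v_x = 4*(-4) - 0*8
= (-16) - 0 = -16

-16


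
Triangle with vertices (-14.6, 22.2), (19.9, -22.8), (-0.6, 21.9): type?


Side lengths squared: AB^2=3215.25, BC^2=2418.34, CA^2=196.09
Sorted: [196.09, 2418.34, 3215.25]
By sides: Scalene, By angles: Obtuse

Scalene, Obtuse


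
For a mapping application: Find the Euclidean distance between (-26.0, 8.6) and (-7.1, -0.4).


dx=18.9, dy=-9
d^2 = 18.9^2 + (-9)^2 = 438.21
d = sqrt(438.21) = 20.9335

20.9335


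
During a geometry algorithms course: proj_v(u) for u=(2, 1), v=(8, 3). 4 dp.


u.v = 19, |v| = sqrt(73) = 8.544
Scalar projection = u.v / |v| = 19 / sqrt(73) = 2.2238

2.2238


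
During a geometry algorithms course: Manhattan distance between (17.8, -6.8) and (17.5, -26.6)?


|17.8-17.5| + |(-6.8)-(-26.6)| = 0.3 + 19.8 = 20.1

20.1


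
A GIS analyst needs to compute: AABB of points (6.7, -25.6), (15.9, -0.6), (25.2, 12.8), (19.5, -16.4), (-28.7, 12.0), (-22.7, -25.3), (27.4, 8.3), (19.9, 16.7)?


x range: [-28.7, 27.4]
y range: [-25.6, 16.7]
Bounding box: (-28.7,-25.6) to (27.4,16.7)

(-28.7,-25.6) to (27.4,16.7)


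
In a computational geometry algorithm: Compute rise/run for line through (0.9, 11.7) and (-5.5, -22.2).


slope = (y2-y1)/(x2-x1) = ((-22.2)-11.7)/((-5.5)-0.9) = (-33.9)/(-6.4) = 5.2969

5.2969


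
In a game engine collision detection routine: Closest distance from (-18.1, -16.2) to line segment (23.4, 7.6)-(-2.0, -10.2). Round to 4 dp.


Project P onto AB: t = 1 (clamped to [0,1])
Closest point on segment: (-2, -10.2)
Distance: 17.1817

17.1817


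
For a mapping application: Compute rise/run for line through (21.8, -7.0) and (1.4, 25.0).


slope = (y2-y1)/(x2-x1) = (25-(-7))/(1.4-21.8) = 32/(-20.4) = -1.5686

-1.5686


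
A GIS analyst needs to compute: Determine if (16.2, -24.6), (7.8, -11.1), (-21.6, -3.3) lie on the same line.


Cross product: (7.8-16.2)*((-3.3)-(-24.6)) - ((-11.1)-(-24.6))*((-21.6)-16.2)
= 331.38

No, not collinear


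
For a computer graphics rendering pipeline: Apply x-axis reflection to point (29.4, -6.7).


Reflection over x-axis: (x,y) -> (x,-y)
(29.4, -6.7) -> (29.4, 6.7)

(29.4, 6.7)


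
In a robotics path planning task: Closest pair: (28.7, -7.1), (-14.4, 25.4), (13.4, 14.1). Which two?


d(P0,P1) = 53.9802, d(P0,P2) = 26.1444, d(P1,P2) = 30.0088
Closest: P0 and P2

Closest pair: (28.7, -7.1) and (13.4, 14.1), distance = 26.1444


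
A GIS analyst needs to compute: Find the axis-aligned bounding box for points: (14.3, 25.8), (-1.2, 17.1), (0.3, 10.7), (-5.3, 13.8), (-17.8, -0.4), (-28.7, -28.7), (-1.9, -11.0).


x range: [-28.7, 14.3]
y range: [-28.7, 25.8]
Bounding box: (-28.7,-28.7) to (14.3,25.8)

(-28.7,-28.7) to (14.3,25.8)
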